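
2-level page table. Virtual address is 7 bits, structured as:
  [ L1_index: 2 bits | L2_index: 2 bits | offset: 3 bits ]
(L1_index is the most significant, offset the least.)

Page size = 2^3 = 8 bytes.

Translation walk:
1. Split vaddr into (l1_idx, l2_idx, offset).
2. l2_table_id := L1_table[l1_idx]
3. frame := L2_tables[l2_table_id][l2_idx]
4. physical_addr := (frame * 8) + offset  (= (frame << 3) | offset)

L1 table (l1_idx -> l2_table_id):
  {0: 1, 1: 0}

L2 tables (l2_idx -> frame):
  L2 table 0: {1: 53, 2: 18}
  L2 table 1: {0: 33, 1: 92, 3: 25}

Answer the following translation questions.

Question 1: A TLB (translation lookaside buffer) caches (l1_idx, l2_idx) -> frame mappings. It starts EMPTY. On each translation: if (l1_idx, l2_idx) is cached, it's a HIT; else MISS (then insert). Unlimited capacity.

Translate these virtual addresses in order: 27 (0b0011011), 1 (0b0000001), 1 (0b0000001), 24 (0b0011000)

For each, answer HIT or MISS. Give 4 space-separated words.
Answer: MISS MISS HIT HIT

Derivation:
vaddr=27: (0,3) not in TLB -> MISS, insert
vaddr=1: (0,0) not in TLB -> MISS, insert
vaddr=1: (0,0) in TLB -> HIT
vaddr=24: (0,3) in TLB -> HIT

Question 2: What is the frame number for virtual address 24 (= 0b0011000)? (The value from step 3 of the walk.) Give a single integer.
Answer: 25

Derivation:
vaddr = 24: l1_idx=0, l2_idx=3
L1[0] = 1; L2[1][3] = 25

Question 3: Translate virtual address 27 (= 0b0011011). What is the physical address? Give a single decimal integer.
vaddr = 27 = 0b0011011
Split: l1_idx=0, l2_idx=3, offset=3
L1[0] = 1
L2[1][3] = 25
paddr = 25 * 8 + 3 = 203

Answer: 203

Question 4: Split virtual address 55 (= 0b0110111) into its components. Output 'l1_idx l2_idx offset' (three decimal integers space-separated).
vaddr = 55 = 0b0110111
  top 2 bits -> l1_idx = 1
  next 2 bits -> l2_idx = 2
  bottom 3 bits -> offset = 7

Answer: 1 2 7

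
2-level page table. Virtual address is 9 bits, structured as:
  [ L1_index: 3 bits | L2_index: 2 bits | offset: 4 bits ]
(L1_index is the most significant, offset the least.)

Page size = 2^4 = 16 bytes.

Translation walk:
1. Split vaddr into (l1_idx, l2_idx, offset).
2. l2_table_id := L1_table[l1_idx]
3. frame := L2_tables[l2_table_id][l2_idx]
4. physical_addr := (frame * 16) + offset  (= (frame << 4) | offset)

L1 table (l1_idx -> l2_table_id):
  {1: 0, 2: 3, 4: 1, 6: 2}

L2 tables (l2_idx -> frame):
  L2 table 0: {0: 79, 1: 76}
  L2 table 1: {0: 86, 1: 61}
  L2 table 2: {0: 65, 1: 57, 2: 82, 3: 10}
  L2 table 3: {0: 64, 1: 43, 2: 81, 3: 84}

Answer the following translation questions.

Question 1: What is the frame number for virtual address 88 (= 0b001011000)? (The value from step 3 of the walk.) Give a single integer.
vaddr = 88: l1_idx=1, l2_idx=1
L1[1] = 0; L2[0][1] = 76

Answer: 76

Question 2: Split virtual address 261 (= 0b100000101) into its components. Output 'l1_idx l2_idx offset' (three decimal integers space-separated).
vaddr = 261 = 0b100000101
  top 3 bits -> l1_idx = 4
  next 2 bits -> l2_idx = 0
  bottom 4 bits -> offset = 5

Answer: 4 0 5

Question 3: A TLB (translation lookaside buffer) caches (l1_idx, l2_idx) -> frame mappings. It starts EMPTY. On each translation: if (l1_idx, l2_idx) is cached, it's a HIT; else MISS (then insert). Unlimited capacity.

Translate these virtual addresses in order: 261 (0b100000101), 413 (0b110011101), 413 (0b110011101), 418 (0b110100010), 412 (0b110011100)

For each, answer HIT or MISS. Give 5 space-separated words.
Answer: MISS MISS HIT MISS HIT

Derivation:
vaddr=261: (4,0) not in TLB -> MISS, insert
vaddr=413: (6,1) not in TLB -> MISS, insert
vaddr=413: (6,1) in TLB -> HIT
vaddr=418: (6,2) not in TLB -> MISS, insert
vaddr=412: (6,1) in TLB -> HIT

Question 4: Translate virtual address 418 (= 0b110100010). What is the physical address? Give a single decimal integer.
vaddr = 418 = 0b110100010
Split: l1_idx=6, l2_idx=2, offset=2
L1[6] = 2
L2[2][2] = 82
paddr = 82 * 16 + 2 = 1314

Answer: 1314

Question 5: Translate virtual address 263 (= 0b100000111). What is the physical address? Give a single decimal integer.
Answer: 1383

Derivation:
vaddr = 263 = 0b100000111
Split: l1_idx=4, l2_idx=0, offset=7
L1[4] = 1
L2[1][0] = 86
paddr = 86 * 16 + 7 = 1383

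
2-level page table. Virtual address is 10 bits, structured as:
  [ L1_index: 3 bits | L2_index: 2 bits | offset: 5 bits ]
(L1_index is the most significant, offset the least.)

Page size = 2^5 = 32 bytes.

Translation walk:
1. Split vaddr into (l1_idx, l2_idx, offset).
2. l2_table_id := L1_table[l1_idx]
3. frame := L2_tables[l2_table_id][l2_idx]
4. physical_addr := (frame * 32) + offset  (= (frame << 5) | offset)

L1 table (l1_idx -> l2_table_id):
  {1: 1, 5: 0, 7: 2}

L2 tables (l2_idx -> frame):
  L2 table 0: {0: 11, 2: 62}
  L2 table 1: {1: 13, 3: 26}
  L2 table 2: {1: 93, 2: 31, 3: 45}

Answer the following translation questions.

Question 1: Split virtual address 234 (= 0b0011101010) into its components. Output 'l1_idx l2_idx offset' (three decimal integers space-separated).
Answer: 1 3 10

Derivation:
vaddr = 234 = 0b0011101010
  top 3 bits -> l1_idx = 1
  next 2 bits -> l2_idx = 3
  bottom 5 bits -> offset = 10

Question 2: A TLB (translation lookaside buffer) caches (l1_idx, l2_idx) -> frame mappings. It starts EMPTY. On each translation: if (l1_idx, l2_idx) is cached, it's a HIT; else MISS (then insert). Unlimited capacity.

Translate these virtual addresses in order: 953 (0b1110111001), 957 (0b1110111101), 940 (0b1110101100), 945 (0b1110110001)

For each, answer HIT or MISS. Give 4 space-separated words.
Answer: MISS HIT HIT HIT

Derivation:
vaddr=953: (7,1) not in TLB -> MISS, insert
vaddr=957: (7,1) in TLB -> HIT
vaddr=940: (7,1) in TLB -> HIT
vaddr=945: (7,1) in TLB -> HIT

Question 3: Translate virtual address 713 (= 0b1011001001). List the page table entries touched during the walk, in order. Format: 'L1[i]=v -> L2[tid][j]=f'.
vaddr = 713 = 0b1011001001
Split: l1_idx=5, l2_idx=2, offset=9

Answer: L1[5]=0 -> L2[0][2]=62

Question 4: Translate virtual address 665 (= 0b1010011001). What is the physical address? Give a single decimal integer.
vaddr = 665 = 0b1010011001
Split: l1_idx=5, l2_idx=0, offset=25
L1[5] = 0
L2[0][0] = 11
paddr = 11 * 32 + 25 = 377

Answer: 377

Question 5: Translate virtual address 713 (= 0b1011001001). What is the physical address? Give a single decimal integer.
vaddr = 713 = 0b1011001001
Split: l1_idx=5, l2_idx=2, offset=9
L1[5] = 0
L2[0][2] = 62
paddr = 62 * 32 + 9 = 1993

Answer: 1993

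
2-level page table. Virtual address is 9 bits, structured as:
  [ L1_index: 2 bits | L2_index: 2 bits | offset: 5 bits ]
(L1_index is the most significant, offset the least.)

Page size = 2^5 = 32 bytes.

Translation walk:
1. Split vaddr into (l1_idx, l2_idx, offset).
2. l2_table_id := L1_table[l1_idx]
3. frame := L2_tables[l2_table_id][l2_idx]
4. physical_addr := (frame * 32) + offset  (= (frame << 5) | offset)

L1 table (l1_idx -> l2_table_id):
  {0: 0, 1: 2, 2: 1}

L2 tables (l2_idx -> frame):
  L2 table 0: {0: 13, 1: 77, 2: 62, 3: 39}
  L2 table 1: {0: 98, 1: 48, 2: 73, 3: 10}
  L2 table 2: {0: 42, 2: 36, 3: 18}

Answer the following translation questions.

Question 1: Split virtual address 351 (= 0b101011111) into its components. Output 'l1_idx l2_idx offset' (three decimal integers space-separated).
Answer: 2 2 31

Derivation:
vaddr = 351 = 0b101011111
  top 2 bits -> l1_idx = 2
  next 2 bits -> l2_idx = 2
  bottom 5 bits -> offset = 31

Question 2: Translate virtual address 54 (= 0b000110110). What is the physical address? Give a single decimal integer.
Answer: 2486

Derivation:
vaddr = 54 = 0b000110110
Split: l1_idx=0, l2_idx=1, offset=22
L1[0] = 0
L2[0][1] = 77
paddr = 77 * 32 + 22 = 2486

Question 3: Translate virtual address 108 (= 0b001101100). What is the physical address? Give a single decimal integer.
vaddr = 108 = 0b001101100
Split: l1_idx=0, l2_idx=3, offset=12
L1[0] = 0
L2[0][3] = 39
paddr = 39 * 32 + 12 = 1260

Answer: 1260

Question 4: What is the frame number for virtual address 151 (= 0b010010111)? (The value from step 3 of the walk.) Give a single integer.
vaddr = 151: l1_idx=1, l2_idx=0
L1[1] = 2; L2[2][0] = 42

Answer: 42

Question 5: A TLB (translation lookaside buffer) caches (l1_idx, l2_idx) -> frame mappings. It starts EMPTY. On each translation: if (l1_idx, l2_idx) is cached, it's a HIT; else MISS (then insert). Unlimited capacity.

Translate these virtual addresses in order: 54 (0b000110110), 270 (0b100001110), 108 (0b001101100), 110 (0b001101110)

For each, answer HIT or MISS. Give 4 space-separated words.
vaddr=54: (0,1) not in TLB -> MISS, insert
vaddr=270: (2,0) not in TLB -> MISS, insert
vaddr=108: (0,3) not in TLB -> MISS, insert
vaddr=110: (0,3) in TLB -> HIT

Answer: MISS MISS MISS HIT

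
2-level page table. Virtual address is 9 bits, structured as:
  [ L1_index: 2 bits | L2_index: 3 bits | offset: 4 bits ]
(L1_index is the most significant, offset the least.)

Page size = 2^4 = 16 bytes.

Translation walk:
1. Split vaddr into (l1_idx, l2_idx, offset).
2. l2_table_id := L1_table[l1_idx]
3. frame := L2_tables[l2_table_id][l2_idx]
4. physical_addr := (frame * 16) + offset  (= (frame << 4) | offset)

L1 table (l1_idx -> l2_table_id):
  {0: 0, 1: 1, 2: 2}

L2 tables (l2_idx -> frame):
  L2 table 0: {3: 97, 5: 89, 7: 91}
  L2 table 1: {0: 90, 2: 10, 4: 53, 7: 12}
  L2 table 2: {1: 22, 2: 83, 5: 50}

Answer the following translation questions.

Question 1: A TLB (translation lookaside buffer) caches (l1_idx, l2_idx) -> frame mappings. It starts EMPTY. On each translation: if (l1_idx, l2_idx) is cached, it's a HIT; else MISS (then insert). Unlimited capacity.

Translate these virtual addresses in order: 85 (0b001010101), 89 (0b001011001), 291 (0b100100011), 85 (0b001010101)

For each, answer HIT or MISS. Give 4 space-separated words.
vaddr=85: (0,5) not in TLB -> MISS, insert
vaddr=89: (0,5) in TLB -> HIT
vaddr=291: (2,2) not in TLB -> MISS, insert
vaddr=85: (0,5) in TLB -> HIT

Answer: MISS HIT MISS HIT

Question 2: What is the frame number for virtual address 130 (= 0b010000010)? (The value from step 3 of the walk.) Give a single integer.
Answer: 90

Derivation:
vaddr = 130: l1_idx=1, l2_idx=0
L1[1] = 1; L2[1][0] = 90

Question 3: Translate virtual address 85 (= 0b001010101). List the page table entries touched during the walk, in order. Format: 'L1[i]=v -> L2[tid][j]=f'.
vaddr = 85 = 0b001010101
Split: l1_idx=0, l2_idx=5, offset=5

Answer: L1[0]=0 -> L2[0][5]=89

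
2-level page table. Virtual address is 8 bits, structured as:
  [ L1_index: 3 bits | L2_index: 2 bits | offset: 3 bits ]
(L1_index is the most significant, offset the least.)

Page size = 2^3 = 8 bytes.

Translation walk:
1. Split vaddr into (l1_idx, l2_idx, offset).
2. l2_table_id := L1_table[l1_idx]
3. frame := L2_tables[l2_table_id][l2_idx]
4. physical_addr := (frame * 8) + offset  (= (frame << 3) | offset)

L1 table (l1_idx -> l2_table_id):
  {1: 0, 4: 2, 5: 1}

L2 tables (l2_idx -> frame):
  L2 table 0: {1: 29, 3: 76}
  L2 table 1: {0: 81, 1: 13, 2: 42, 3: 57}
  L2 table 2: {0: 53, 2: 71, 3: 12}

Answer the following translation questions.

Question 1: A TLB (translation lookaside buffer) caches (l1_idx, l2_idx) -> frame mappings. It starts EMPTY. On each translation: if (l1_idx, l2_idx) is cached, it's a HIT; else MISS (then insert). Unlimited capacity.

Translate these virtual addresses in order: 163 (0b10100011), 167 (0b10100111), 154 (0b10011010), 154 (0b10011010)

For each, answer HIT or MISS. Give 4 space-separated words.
Answer: MISS HIT MISS HIT

Derivation:
vaddr=163: (5,0) not in TLB -> MISS, insert
vaddr=167: (5,0) in TLB -> HIT
vaddr=154: (4,3) not in TLB -> MISS, insert
vaddr=154: (4,3) in TLB -> HIT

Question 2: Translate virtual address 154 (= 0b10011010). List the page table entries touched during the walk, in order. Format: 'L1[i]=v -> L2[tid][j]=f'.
Answer: L1[4]=2 -> L2[2][3]=12

Derivation:
vaddr = 154 = 0b10011010
Split: l1_idx=4, l2_idx=3, offset=2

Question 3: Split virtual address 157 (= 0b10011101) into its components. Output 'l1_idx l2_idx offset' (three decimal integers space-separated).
vaddr = 157 = 0b10011101
  top 3 bits -> l1_idx = 4
  next 2 bits -> l2_idx = 3
  bottom 3 bits -> offset = 5

Answer: 4 3 5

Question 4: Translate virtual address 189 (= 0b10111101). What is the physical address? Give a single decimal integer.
vaddr = 189 = 0b10111101
Split: l1_idx=5, l2_idx=3, offset=5
L1[5] = 1
L2[1][3] = 57
paddr = 57 * 8 + 5 = 461

Answer: 461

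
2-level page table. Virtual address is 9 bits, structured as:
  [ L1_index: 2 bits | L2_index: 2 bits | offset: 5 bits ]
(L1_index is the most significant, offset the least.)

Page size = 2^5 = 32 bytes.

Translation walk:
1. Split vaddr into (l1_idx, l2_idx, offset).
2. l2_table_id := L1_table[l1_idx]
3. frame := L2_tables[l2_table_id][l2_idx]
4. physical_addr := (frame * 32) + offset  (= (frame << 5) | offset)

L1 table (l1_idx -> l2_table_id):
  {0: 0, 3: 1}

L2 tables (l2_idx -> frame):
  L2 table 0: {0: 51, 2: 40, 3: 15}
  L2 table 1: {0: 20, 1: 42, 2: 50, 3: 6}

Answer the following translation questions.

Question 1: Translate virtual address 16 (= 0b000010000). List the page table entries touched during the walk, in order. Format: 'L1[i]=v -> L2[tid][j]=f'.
Answer: L1[0]=0 -> L2[0][0]=51

Derivation:
vaddr = 16 = 0b000010000
Split: l1_idx=0, l2_idx=0, offset=16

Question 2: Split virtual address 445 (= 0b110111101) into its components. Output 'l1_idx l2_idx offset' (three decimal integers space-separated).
Answer: 3 1 29

Derivation:
vaddr = 445 = 0b110111101
  top 2 bits -> l1_idx = 3
  next 2 bits -> l2_idx = 1
  bottom 5 bits -> offset = 29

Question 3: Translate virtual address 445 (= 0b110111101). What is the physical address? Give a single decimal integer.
Answer: 1373

Derivation:
vaddr = 445 = 0b110111101
Split: l1_idx=3, l2_idx=1, offset=29
L1[3] = 1
L2[1][1] = 42
paddr = 42 * 32 + 29 = 1373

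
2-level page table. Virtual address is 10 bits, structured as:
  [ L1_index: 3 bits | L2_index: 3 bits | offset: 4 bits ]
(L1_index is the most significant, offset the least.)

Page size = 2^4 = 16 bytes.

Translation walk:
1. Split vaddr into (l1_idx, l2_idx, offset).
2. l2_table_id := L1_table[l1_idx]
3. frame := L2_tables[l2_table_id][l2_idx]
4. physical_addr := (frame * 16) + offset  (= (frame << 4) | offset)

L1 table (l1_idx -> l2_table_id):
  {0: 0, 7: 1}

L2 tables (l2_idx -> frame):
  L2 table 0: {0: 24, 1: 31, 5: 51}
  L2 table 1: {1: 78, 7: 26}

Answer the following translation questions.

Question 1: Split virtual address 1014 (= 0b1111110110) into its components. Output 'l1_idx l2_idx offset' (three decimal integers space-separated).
vaddr = 1014 = 0b1111110110
  top 3 bits -> l1_idx = 7
  next 3 bits -> l2_idx = 7
  bottom 4 bits -> offset = 6

Answer: 7 7 6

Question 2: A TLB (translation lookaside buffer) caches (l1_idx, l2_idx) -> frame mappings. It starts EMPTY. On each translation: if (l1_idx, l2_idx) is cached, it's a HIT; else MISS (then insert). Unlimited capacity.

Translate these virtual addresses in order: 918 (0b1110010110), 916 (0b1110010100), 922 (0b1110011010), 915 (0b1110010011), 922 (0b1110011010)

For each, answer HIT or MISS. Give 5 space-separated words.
vaddr=918: (7,1) not in TLB -> MISS, insert
vaddr=916: (7,1) in TLB -> HIT
vaddr=922: (7,1) in TLB -> HIT
vaddr=915: (7,1) in TLB -> HIT
vaddr=922: (7,1) in TLB -> HIT

Answer: MISS HIT HIT HIT HIT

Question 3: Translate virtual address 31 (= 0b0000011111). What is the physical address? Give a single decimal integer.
vaddr = 31 = 0b0000011111
Split: l1_idx=0, l2_idx=1, offset=15
L1[0] = 0
L2[0][1] = 31
paddr = 31 * 16 + 15 = 511

Answer: 511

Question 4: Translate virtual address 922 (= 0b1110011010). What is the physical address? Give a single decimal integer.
Answer: 1258

Derivation:
vaddr = 922 = 0b1110011010
Split: l1_idx=7, l2_idx=1, offset=10
L1[7] = 1
L2[1][1] = 78
paddr = 78 * 16 + 10 = 1258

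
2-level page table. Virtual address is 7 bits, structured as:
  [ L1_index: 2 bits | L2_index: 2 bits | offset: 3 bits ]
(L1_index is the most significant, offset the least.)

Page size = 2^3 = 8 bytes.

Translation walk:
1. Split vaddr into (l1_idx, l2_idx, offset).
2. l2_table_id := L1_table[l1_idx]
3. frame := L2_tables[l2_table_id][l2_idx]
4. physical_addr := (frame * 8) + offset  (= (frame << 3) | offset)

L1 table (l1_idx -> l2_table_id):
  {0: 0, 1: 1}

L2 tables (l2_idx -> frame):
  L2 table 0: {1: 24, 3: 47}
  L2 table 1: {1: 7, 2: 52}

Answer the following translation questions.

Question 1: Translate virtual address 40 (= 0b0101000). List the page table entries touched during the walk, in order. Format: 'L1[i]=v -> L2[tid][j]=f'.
vaddr = 40 = 0b0101000
Split: l1_idx=1, l2_idx=1, offset=0

Answer: L1[1]=1 -> L2[1][1]=7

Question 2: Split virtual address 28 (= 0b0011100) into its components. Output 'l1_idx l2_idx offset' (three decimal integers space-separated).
vaddr = 28 = 0b0011100
  top 2 bits -> l1_idx = 0
  next 2 bits -> l2_idx = 3
  bottom 3 bits -> offset = 4

Answer: 0 3 4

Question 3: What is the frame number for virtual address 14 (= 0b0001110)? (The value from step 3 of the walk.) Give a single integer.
vaddr = 14: l1_idx=0, l2_idx=1
L1[0] = 0; L2[0][1] = 24

Answer: 24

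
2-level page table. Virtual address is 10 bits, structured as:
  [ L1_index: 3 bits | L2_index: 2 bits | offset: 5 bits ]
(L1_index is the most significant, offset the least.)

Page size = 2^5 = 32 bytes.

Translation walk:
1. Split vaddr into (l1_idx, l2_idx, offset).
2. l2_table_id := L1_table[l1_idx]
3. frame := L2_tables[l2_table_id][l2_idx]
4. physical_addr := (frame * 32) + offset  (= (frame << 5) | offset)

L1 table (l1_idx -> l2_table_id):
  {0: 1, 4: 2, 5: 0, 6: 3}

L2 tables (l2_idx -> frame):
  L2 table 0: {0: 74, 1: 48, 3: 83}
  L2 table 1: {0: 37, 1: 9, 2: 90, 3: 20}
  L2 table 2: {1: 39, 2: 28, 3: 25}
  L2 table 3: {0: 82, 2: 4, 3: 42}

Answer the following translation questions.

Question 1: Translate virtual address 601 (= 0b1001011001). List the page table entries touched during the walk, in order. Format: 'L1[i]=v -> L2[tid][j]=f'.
vaddr = 601 = 0b1001011001
Split: l1_idx=4, l2_idx=2, offset=25

Answer: L1[4]=2 -> L2[2][2]=28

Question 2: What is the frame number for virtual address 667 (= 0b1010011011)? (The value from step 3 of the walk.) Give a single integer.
Answer: 74

Derivation:
vaddr = 667: l1_idx=5, l2_idx=0
L1[5] = 0; L2[0][0] = 74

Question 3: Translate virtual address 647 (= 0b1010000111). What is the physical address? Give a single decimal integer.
Answer: 2375

Derivation:
vaddr = 647 = 0b1010000111
Split: l1_idx=5, l2_idx=0, offset=7
L1[5] = 0
L2[0][0] = 74
paddr = 74 * 32 + 7 = 2375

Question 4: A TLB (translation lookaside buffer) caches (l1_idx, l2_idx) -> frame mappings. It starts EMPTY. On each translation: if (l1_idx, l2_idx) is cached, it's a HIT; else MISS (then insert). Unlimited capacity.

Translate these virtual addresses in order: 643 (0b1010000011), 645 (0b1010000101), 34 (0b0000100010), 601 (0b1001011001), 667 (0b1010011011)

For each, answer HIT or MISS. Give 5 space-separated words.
Answer: MISS HIT MISS MISS HIT

Derivation:
vaddr=643: (5,0) not in TLB -> MISS, insert
vaddr=645: (5,0) in TLB -> HIT
vaddr=34: (0,1) not in TLB -> MISS, insert
vaddr=601: (4,2) not in TLB -> MISS, insert
vaddr=667: (5,0) in TLB -> HIT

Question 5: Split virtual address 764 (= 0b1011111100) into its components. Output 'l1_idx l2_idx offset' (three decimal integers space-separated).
Answer: 5 3 28

Derivation:
vaddr = 764 = 0b1011111100
  top 3 bits -> l1_idx = 5
  next 2 bits -> l2_idx = 3
  bottom 5 bits -> offset = 28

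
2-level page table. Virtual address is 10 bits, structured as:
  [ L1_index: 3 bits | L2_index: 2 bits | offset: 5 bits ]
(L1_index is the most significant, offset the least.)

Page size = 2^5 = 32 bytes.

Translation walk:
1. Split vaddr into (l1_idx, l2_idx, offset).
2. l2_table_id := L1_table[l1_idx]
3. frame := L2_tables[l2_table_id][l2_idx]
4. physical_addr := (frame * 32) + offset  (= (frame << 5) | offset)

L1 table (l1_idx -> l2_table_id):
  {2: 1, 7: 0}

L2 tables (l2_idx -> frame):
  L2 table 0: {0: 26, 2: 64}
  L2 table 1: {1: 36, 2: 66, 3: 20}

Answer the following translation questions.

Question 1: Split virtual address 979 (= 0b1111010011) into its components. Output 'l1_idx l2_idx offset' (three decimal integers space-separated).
Answer: 7 2 19

Derivation:
vaddr = 979 = 0b1111010011
  top 3 bits -> l1_idx = 7
  next 2 bits -> l2_idx = 2
  bottom 5 bits -> offset = 19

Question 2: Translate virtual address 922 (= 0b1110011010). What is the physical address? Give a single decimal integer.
vaddr = 922 = 0b1110011010
Split: l1_idx=7, l2_idx=0, offset=26
L1[7] = 0
L2[0][0] = 26
paddr = 26 * 32 + 26 = 858

Answer: 858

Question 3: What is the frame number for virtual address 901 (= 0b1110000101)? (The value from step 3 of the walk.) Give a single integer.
Answer: 26

Derivation:
vaddr = 901: l1_idx=7, l2_idx=0
L1[7] = 0; L2[0][0] = 26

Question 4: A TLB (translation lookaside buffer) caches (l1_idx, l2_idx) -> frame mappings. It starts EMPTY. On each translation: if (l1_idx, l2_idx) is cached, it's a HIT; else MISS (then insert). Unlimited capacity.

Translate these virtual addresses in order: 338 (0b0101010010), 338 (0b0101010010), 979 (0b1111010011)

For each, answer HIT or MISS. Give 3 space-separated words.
Answer: MISS HIT MISS

Derivation:
vaddr=338: (2,2) not in TLB -> MISS, insert
vaddr=338: (2,2) in TLB -> HIT
vaddr=979: (7,2) not in TLB -> MISS, insert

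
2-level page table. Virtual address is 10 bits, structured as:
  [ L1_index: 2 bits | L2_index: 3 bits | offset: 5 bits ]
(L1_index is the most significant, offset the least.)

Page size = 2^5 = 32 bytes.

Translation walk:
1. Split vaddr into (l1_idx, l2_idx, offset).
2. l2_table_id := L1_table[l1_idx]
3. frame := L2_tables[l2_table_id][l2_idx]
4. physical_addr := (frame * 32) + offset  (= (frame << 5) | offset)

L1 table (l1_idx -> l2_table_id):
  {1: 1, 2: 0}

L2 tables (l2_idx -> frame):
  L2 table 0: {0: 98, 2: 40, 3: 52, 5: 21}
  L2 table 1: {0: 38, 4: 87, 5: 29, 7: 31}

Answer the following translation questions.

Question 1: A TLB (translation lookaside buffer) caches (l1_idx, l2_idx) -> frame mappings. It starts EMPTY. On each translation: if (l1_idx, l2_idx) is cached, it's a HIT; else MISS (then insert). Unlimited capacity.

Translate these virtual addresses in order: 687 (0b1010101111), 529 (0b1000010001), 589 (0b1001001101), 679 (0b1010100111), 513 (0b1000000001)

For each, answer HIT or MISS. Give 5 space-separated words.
vaddr=687: (2,5) not in TLB -> MISS, insert
vaddr=529: (2,0) not in TLB -> MISS, insert
vaddr=589: (2,2) not in TLB -> MISS, insert
vaddr=679: (2,5) in TLB -> HIT
vaddr=513: (2,0) in TLB -> HIT

Answer: MISS MISS MISS HIT HIT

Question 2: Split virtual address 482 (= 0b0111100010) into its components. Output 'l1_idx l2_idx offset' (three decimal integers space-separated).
vaddr = 482 = 0b0111100010
  top 2 bits -> l1_idx = 1
  next 3 bits -> l2_idx = 7
  bottom 5 bits -> offset = 2

Answer: 1 7 2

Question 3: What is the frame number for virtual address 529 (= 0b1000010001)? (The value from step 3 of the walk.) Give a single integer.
vaddr = 529: l1_idx=2, l2_idx=0
L1[2] = 0; L2[0][0] = 98

Answer: 98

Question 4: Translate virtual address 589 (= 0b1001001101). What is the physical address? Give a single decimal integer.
Answer: 1293

Derivation:
vaddr = 589 = 0b1001001101
Split: l1_idx=2, l2_idx=2, offset=13
L1[2] = 0
L2[0][2] = 40
paddr = 40 * 32 + 13 = 1293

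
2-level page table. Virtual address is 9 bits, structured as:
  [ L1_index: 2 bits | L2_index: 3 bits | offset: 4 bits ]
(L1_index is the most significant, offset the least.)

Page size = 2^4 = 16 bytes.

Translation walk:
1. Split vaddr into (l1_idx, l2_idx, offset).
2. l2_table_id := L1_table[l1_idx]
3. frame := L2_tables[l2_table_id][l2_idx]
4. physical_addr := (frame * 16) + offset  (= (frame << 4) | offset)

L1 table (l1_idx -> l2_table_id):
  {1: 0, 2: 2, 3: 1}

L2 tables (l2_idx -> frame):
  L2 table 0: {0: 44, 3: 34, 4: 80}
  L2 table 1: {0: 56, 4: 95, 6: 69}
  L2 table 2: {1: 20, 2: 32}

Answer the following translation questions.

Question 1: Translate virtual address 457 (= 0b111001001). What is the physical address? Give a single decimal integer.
Answer: 1529

Derivation:
vaddr = 457 = 0b111001001
Split: l1_idx=3, l2_idx=4, offset=9
L1[3] = 1
L2[1][4] = 95
paddr = 95 * 16 + 9 = 1529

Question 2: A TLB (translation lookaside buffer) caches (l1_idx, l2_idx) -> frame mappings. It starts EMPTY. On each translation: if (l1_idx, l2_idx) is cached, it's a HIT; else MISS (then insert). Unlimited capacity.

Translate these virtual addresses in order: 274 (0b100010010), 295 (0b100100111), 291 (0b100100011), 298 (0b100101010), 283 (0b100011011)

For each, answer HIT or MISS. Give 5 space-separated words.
Answer: MISS MISS HIT HIT HIT

Derivation:
vaddr=274: (2,1) not in TLB -> MISS, insert
vaddr=295: (2,2) not in TLB -> MISS, insert
vaddr=291: (2,2) in TLB -> HIT
vaddr=298: (2,2) in TLB -> HIT
vaddr=283: (2,1) in TLB -> HIT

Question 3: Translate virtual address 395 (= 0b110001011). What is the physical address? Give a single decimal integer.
vaddr = 395 = 0b110001011
Split: l1_idx=3, l2_idx=0, offset=11
L1[3] = 1
L2[1][0] = 56
paddr = 56 * 16 + 11 = 907

Answer: 907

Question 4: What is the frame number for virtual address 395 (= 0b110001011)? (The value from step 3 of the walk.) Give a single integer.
vaddr = 395: l1_idx=3, l2_idx=0
L1[3] = 1; L2[1][0] = 56

Answer: 56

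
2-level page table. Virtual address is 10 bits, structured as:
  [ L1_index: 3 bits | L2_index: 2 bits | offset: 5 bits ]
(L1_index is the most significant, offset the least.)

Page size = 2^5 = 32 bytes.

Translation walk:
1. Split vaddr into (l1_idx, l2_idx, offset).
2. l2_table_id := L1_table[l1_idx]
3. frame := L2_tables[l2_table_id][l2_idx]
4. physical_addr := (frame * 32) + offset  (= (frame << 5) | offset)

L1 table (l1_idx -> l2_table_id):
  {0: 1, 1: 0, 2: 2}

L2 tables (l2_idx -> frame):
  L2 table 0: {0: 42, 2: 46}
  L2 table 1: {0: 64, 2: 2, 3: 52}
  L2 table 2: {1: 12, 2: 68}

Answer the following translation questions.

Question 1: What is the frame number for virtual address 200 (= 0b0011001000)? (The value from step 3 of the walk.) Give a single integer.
vaddr = 200: l1_idx=1, l2_idx=2
L1[1] = 0; L2[0][2] = 46

Answer: 46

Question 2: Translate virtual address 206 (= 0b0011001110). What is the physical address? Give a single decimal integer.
vaddr = 206 = 0b0011001110
Split: l1_idx=1, l2_idx=2, offset=14
L1[1] = 0
L2[0][2] = 46
paddr = 46 * 32 + 14 = 1486

Answer: 1486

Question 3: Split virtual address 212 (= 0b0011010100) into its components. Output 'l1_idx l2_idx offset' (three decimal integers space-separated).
vaddr = 212 = 0b0011010100
  top 3 bits -> l1_idx = 1
  next 2 bits -> l2_idx = 2
  bottom 5 bits -> offset = 20

Answer: 1 2 20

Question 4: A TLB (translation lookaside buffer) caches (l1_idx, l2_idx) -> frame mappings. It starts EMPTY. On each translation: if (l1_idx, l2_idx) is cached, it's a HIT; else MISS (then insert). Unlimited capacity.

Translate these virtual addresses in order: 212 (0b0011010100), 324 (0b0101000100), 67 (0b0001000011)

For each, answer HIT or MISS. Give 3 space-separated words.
vaddr=212: (1,2) not in TLB -> MISS, insert
vaddr=324: (2,2) not in TLB -> MISS, insert
vaddr=67: (0,2) not in TLB -> MISS, insert

Answer: MISS MISS MISS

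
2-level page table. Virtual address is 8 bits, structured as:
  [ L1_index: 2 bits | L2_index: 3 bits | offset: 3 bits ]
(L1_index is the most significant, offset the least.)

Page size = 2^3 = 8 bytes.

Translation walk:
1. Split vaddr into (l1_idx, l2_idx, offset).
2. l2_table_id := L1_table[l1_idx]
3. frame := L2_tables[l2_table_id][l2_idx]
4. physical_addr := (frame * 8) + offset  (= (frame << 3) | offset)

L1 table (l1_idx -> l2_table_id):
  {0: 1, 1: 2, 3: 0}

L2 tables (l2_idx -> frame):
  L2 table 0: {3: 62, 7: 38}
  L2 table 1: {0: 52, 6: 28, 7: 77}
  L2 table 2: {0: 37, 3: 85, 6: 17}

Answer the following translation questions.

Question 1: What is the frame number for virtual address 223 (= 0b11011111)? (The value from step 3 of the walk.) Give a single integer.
Answer: 62

Derivation:
vaddr = 223: l1_idx=3, l2_idx=3
L1[3] = 0; L2[0][3] = 62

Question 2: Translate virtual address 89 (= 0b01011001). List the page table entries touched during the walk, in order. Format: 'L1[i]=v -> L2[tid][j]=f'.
Answer: L1[1]=2 -> L2[2][3]=85

Derivation:
vaddr = 89 = 0b01011001
Split: l1_idx=1, l2_idx=3, offset=1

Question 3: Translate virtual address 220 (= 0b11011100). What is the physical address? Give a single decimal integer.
Answer: 500

Derivation:
vaddr = 220 = 0b11011100
Split: l1_idx=3, l2_idx=3, offset=4
L1[3] = 0
L2[0][3] = 62
paddr = 62 * 8 + 4 = 500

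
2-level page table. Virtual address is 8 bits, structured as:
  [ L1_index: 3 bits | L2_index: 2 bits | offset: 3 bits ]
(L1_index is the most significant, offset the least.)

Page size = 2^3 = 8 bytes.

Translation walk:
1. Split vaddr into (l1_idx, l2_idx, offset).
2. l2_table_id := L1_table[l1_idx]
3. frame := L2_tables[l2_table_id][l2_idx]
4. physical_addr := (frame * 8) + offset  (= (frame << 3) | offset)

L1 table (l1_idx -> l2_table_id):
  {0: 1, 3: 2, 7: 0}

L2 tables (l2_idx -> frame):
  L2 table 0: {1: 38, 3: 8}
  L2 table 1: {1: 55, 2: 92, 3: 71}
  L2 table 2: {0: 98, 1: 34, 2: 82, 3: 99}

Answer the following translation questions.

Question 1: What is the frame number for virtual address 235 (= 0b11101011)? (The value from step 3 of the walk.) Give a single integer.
vaddr = 235: l1_idx=7, l2_idx=1
L1[7] = 0; L2[0][1] = 38

Answer: 38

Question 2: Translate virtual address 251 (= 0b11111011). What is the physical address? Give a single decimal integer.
Answer: 67

Derivation:
vaddr = 251 = 0b11111011
Split: l1_idx=7, l2_idx=3, offset=3
L1[7] = 0
L2[0][3] = 8
paddr = 8 * 8 + 3 = 67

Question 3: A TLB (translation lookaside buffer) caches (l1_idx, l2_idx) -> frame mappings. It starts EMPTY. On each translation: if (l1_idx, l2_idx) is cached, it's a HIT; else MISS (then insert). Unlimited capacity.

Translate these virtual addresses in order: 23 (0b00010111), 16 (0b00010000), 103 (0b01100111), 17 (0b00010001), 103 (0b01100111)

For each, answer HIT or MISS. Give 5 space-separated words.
vaddr=23: (0,2) not in TLB -> MISS, insert
vaddr=16: (0,2) in TLB -> HIT
vaddr=103: (3,0) not in TLB -> MISS, insert
vaddr=17: (0,2) in TLB -> HIT
vaddr=103: (3,0) in TLB -> HIT

Answer: MISS HIT MISS HIT HIT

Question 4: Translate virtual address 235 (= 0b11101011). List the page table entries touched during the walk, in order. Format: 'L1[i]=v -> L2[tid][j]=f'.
vaddr = 235 = 0b11101011
Split: l1_idx=7, l2_idx=1, offset=3

Answer: L1[7]=0 -> L2[0][1]=38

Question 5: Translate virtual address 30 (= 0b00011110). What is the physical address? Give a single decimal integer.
vaddr = 30 = 0b00011110
Split: l1_idx=0, l2_idx=3, offset=6
L1[0] = 1
L2[1][3] = 71
paddr = 71 * 8 + 6 = 574

Answer: 574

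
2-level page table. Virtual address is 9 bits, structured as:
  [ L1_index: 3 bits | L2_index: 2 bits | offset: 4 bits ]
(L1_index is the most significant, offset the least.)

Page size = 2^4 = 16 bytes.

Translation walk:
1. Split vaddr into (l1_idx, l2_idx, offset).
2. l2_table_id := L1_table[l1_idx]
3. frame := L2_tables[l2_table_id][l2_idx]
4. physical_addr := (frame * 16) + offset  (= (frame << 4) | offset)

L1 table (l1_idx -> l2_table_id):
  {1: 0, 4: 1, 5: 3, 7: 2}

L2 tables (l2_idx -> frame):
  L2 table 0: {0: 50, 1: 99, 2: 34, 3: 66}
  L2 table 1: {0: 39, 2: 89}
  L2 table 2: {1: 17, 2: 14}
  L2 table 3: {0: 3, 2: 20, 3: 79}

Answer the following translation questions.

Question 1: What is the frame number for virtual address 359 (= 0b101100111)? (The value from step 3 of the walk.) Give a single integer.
vaddr = 359: l1_idx=5, l2_idx=2
L1[5] = 3; L2[3][2] = 20

Answer: 20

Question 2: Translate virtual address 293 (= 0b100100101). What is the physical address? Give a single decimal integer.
vaddr = 293 = 0b100100101
Split: l1_idx=4, l2_idx=2, offset=5
L1[4] = 1
L2[1][2] = 89
paddr = 89 * 16 + 5 = 1429

Answer: 1429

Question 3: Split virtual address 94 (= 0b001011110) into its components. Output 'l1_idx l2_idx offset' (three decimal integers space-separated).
Answer: 1 1 14

Derivation:
vaddr = 94 = 0b001011110
  top 3 bits -> l1_idx = 1
  next 2 bits -> l2_idx = 1
  bottom 4 bits -> offset = 14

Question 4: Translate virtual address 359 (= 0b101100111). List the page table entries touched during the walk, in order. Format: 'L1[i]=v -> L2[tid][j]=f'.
Answer: L1[5]=3 -> L2[3][2]=20

Derivation:
vaddr = 359 = 0b101100111
Split: l1_idx=5, l2_idx=2, offset=7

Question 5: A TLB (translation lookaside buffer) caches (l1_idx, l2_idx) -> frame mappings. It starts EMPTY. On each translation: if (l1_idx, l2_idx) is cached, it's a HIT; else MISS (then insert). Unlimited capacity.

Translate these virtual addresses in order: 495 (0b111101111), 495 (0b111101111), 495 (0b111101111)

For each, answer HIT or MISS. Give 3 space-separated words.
vaddr=495: (7,2) not in TLB -> MISS, insert
vaddr=495: (7,2) in TLB -> HIT
vaddr=495: (7,2) in TLB -> HIT

Answer: MISS HIT HIT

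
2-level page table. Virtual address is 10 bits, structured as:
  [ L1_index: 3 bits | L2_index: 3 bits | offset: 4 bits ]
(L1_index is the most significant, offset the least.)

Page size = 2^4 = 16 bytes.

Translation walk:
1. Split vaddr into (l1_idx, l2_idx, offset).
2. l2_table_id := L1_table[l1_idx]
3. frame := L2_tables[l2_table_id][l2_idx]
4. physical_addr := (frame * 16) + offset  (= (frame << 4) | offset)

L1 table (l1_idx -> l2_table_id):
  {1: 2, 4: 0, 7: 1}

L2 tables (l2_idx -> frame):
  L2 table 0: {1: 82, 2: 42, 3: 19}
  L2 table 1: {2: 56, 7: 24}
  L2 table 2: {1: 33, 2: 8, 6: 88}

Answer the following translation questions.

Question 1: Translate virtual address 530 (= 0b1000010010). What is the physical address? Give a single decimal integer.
vaddr = 530 = 0b1000010010
Split: l1_idx=4, l2_idx=1, offset=2
L1[4] = 0
L2[0][1] = 82
paddr = 82 * 16 + 2 = 1314

Answer: 1314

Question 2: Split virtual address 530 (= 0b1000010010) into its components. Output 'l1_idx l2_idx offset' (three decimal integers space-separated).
vaddr = 530 = 0b1000010010
  top 3 bits -> l1_idx = 4
  next 3 bits -> l2_idx = 1
  bottom 4 bits -> offset = 2

Answer: 4 1 2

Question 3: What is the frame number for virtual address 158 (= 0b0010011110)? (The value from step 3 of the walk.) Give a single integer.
vaddr = 158: l1_idx=1, l2_idx=1
L1[1] = 2; L2[2][1] = 33

Answer: 33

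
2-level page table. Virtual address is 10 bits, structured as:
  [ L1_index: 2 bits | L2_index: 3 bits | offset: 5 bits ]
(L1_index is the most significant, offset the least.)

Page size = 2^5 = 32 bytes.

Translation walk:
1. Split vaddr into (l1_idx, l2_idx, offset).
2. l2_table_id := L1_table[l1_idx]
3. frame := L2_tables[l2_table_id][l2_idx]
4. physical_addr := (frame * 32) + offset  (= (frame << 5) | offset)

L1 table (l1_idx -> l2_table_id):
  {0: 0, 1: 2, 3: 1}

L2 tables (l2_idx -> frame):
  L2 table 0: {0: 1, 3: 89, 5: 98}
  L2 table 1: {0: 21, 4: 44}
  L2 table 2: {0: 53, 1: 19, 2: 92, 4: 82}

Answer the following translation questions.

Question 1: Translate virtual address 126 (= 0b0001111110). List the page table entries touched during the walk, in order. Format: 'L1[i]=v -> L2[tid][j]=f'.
vaddr = 126 = 0b0001111110
Split: l1_idx=0, l2_idx=3, offset=30

Answer: L1[0]=0 -> L2[0][3]=89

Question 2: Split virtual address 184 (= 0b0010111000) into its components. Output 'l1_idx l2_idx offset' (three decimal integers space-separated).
vaddr = 184 = 0b0010111000
  top 2 bits -> l1_idx = 0
  next 3 bits -> l2_idx = 5
  bottom 5 bits -> offset = 24

Answer: 0 5 24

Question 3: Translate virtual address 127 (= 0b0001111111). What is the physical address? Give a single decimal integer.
Answer: 2879

Derivation:
vaddr = 127 = 0b0001111111
Split: l1_idx=0, l2_idx=3, offset=31
L1[0] = 0
L2[0][3] = 89
paddr = 89 * 32 + 31 = 2879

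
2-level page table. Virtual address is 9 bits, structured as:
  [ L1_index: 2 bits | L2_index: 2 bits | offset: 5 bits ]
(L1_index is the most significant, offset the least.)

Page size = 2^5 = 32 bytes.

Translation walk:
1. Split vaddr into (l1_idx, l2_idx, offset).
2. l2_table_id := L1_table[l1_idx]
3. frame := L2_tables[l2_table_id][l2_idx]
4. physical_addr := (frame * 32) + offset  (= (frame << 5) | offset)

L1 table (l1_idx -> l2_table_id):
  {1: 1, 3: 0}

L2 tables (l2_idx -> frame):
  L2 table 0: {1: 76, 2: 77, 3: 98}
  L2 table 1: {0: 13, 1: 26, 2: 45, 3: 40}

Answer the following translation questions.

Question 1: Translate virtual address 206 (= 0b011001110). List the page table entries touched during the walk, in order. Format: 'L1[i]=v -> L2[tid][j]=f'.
Answer: L1[1]=1 -> L2[1][2]=45

Derivation:
vaddr = 206 = 0b011001110
Split: l1_idx=1, l2_idx=2, offset=14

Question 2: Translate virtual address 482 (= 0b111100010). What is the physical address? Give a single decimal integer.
vaddr = 482 = 0b111100010
Split: l1_idx=3, l2_idx=3, offset=2
L1[3] = 0
L2[0][3] = 98
paddr = 98 * 32 + 2 = 3138

Answer: 3138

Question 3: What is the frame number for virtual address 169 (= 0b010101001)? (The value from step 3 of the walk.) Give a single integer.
vaddr = 169: l1_idx=1, l2_idx=1
L1[1] = 1; L2[1][1] = 26

Answer: 26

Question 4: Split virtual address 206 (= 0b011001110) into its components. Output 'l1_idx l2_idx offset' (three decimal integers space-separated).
Answer: 1 2 14

Derivation:
vaddr = 206 = 0b011001110
  top 2 bits -> l1_idx = 1
  next 2 bits -> l2_idx = 2
  bottom 5 bits -> offset = 14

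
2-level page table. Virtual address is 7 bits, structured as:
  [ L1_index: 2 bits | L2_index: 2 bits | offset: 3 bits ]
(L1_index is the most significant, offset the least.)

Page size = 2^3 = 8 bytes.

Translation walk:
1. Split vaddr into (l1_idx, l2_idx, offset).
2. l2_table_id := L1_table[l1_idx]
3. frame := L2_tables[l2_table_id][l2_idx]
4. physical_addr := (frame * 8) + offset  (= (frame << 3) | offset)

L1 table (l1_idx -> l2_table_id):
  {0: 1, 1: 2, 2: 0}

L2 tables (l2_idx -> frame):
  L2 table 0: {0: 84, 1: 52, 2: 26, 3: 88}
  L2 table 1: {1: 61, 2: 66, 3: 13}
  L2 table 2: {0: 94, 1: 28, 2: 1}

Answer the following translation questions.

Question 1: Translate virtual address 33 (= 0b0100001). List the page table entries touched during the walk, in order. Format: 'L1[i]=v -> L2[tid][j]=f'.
vaddr = 33 = 0b0100001
Split: l1_idx=1, l2_idx=0, offset=1

Answer: L1[1]=2 -> L2[2][0]=94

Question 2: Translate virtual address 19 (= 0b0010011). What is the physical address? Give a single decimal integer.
vaddr = 19 = 0b0010011
Split: l1_idx=0, l2_idx=2, offset=3
L1[0] = 1
L2[1][2] = 66
paddr = 66 * 8 + 3 = 531

Answer: 531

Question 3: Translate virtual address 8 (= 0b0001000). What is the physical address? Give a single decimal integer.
Answer: 488

Derivation:
vaddr = 8 = 0b0001000
Split: l1_idx=0, l2_idx=1, offset=0
L1[0] = 1
L2[1][1] = 61
paddr = 61 * 8 + 0 = 488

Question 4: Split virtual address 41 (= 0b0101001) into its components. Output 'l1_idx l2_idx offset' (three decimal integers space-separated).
Answer: 1 1 1

Derivation:
vaddr = 41 = 0b0101001
  top 2 bits -> l1_idx = 1
  next 2 bits -> l2_idx = 1
  bottom 3 bits -> offset = 1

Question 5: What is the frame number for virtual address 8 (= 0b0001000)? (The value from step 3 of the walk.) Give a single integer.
Answer: 61

Derivation:
vaddr = 8: l1_idx=0, l2_idx=1
L1[0] = 1; L2[1][1] = 61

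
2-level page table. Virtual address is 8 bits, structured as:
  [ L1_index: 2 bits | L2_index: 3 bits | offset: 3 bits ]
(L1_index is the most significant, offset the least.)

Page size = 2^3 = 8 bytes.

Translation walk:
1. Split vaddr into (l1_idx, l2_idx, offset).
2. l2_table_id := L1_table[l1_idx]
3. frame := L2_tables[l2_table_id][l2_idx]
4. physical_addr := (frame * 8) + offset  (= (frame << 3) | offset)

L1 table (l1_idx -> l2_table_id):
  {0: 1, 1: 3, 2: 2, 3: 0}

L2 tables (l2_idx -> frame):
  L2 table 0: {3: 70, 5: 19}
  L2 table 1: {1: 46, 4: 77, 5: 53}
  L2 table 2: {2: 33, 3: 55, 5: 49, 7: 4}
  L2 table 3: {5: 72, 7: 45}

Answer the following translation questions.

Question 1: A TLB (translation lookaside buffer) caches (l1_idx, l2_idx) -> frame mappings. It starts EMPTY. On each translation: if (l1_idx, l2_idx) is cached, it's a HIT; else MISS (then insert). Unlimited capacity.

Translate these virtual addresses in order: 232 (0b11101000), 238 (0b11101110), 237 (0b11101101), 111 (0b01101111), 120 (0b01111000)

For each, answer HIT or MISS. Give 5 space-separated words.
vaddr=232: (3,5) not in TLB -> MISS, insert
vaddr=238: (3,5) in TLB -> HIT
vaddr=237: (3,5) in TLB -> HIT
vaddr=111: (1,5) not in TLB -> MISS, insert
vaddr=120: (1,7) not in TLB -> MISS, insert

Answer: MISS HIT HIT MISS MISS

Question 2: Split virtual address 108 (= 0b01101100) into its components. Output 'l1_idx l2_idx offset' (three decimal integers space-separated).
vaddr = 108 = 0b01101100
  top 2 bits -> l1_idx = 1
  next 3 bits -> l2_idx = 5
  bottom 3 bits -> offset = 4

Answer: 1 5 4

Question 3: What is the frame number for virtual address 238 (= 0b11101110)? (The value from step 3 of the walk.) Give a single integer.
Answer: 19

Derivation:
vaddr = 238: l1_idx=3, l2_idx=5
L1[3] = 0; L2[0][5] = 19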